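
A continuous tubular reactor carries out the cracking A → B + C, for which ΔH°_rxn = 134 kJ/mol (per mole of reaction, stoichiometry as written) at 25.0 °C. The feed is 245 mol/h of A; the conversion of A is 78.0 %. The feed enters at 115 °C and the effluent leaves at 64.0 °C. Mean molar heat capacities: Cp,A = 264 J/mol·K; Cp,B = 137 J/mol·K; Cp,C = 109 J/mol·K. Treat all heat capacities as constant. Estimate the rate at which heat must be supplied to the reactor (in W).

Q_in = 6160 W

Extent of reaction ξ = 0.780 × 245 = 191.1 mol/h
Reaction term: ξ·ΔH°_rxn = 191.1 × 134 = 25607 kJ/h
Sensible, feed 115→25 °C: -5821.2 kJ/h
Outlet flows (mol/h): A 53.9, B 191.1, C 191.1
Sensible, products 25→64.0 °C: 2388.4 kJ/h
Q = ΔH = 22175 kJ/h = 6.1596 kW
Heat supplied = 6159.6 W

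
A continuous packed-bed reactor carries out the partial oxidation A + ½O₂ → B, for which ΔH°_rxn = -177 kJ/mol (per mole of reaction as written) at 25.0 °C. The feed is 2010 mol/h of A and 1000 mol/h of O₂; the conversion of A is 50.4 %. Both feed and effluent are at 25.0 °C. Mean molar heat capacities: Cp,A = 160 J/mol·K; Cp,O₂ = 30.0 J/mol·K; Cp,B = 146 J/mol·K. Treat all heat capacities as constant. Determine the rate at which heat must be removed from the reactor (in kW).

Q_out = 49.8 kW

Extent of reaction ξ = 0.504 × 2010 = 1013 mol/h
Reaction term: ξ·ΔH°_rxn = 1013 × -177 = -179310 kJ/h
Q = ΔH = -179310 kJ/h = -49.808 kW
Heat removed = 49.808 kW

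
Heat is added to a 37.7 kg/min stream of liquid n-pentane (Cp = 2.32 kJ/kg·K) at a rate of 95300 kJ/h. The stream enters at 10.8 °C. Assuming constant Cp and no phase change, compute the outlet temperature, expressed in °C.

T_out = 29.0 °C

Q = 95300 kJ/h = 1588.3 kJ/min
ΔT = Q/(ṁ·Cp) = 1588.3/(37.7×2.32) = 18.16 K
T_out = 10.8 + 18.16 = 28.96 °C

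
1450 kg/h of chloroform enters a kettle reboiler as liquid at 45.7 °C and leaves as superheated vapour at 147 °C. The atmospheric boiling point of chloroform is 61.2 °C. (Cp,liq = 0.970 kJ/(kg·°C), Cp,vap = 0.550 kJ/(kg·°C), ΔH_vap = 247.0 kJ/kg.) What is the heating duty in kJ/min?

liquid 45.7→61.2 °C: 15.035 kJ/kg
vaporisation at 61.2 °C: 247 kJ/kg
vapour 61.2→147 °C: 47.19 kJ/kg
Δh = 15.035 + 247 + 47.19 = 309.23 kJ/kg
Q = ṁ·Δh = 1450 kg/h × 309.23 kJ/kg = 448380 kJ/h
|Q| = 124.55 kW = 7472.9 kJ/min

Q = 7470 kJ/min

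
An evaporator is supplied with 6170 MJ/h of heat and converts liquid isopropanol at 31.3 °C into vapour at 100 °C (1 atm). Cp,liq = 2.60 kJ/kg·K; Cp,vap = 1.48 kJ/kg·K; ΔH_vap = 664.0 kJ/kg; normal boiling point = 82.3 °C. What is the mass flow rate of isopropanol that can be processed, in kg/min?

Δh = 2.60×(82.3−31.3) + 664.0 + 1.48×(100−82.3) = 822.8 kJ/kg
Q = 6170 MJ/h = 1713.9 kJ/s = 102830 kJ/min
ṁ = Q/Δh = 102830 / 822.8 = 124.98 kg/min

ṁ = 125 kg/min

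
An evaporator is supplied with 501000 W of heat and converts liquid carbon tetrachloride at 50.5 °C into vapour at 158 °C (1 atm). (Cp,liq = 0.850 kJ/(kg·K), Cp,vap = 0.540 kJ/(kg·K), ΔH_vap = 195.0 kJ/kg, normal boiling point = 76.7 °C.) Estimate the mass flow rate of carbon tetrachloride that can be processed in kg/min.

ṁ = 115 kg/min

Δh = 0.850×(76.7−50.5) + 195.0 + 0.540×(158−76.7) = 261.17 kJ/kg
Q = 501000 W = 501 kJ/s = 30060 kJ/min
ṁ = Q/Δh = 30060 / 261.17 = 115.1 kg/min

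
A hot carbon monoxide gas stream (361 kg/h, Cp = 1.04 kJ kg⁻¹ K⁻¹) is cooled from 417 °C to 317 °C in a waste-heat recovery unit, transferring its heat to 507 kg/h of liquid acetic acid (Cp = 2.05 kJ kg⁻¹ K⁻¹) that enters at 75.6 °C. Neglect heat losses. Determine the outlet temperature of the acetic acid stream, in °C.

Heat released by hot stream: Q = 361 × 1.04 × (417 − 317) = 37544 kJ/h
Energy balance on cold side (adiabatic exchanger): Q = ṁ_c·Cp_c·(T_c,out − T_c,in)
T_c,out = 75.6 + 37544/(507 × 2.05) = 111.72 °C

T_c,out = 112 °C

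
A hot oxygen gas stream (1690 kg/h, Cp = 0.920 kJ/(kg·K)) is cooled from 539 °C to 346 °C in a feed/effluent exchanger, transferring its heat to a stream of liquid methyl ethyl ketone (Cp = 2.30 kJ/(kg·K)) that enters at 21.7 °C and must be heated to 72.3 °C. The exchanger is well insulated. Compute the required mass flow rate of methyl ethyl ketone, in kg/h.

Heat released by hot stream: Q = 1690 × 0.920 × (539 − 346) = 300080 kJ/h
Energy balance on cold side (adiabatic exchanger): Q = ṁ_c·Cp_c·(T_c,out − T_c,in)
ṁ_c = 300080 / [2.30 × (72.3 − 21.7)] = 2578.4 kg/h

ṁ_c = 2580 kg/h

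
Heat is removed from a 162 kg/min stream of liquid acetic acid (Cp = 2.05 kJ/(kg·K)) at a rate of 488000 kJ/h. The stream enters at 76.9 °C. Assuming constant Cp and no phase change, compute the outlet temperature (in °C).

T_out = 52.4 °C

Q = 488000 kJ/h = 8133.3 kJ/min
ΔT = Q/(ṁ·Cp) = 8133.3/(162×2.05) = 24.491 K
T_out = 76.9 − 24.491 = 52.409 °C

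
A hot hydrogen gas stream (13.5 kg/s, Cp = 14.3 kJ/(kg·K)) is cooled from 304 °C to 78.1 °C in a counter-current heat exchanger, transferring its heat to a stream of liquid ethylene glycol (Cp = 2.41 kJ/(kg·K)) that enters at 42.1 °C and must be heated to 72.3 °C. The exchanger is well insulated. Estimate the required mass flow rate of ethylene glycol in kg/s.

Heat released by hot stream: Q = 13.5 × 14.3 × (304 − 78.1) = 43610 kJ/s
Energy balance on cold side (adiabatic exchanger): Q = ṁ_c·Cp_c·(T_c,out − T_c,in)
ṁ_c = 43610 / [2.41 × (72.3 − 42.1)] = 599.19 kg/s

ṁ_c = 599 kg/s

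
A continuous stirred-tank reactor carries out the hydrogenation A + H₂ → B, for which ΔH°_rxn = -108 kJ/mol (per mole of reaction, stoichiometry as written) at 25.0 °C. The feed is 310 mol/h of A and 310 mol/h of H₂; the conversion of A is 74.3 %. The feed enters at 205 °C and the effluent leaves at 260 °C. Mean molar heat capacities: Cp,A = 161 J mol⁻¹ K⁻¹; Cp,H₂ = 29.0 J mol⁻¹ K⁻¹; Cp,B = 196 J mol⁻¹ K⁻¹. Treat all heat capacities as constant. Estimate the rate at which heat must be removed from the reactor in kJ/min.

Q_out = 355 kJ/min

Extent of reaction ξ = 0.743 × 310 = 230.33 mol/h
Reaction term: ξ·ΔH°_rxn = 230.33 × -108 = -24876 kJ/h
Sensible, feed 205→25 °C: -10602 kJ/h
Outlet flows (mol/h): A 79.67, H₂ 79.67, B 230.33
Sensible, products 25→260 °C: 14166 kJ/h
Q = ΔH = -21311 kJ/h = -5.9198 kW
Heat removed = 355.19 kJ/min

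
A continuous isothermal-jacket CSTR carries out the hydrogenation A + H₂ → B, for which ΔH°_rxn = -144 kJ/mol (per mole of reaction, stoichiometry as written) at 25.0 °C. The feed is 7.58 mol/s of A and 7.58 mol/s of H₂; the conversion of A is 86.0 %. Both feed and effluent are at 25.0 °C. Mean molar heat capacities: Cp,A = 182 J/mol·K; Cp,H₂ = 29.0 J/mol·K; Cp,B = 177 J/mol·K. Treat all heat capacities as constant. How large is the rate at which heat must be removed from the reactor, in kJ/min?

Q_out = 56300 kJ/min

Extent of reaction ξ = 0.860 × 7.58 = 6.5188 mol/s
Reaction term: ξ·ΔH°_rxn = 6.5188 × -144 = -938.71 kJ/s
Q = ΔH = -938.71 kJ/s = -938.71 kW
Heat removed = 56322 kJ/min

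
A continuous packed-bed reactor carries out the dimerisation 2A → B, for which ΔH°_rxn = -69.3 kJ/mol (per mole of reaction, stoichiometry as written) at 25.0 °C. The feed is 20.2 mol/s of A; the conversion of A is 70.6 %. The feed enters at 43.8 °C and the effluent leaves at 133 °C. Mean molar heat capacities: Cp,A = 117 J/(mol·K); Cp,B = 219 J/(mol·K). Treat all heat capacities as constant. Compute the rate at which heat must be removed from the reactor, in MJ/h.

Q_out = 1060 MJ/h

Extent of reaction ξ = 0.706 × 20.2 / 2 = 7.1306 mol/s
Reaction term: ξ·ΔH°_rxn = 7.1306 × -69.3 = -494.15 kJ/s
Sensible, feed 43.8→25 °C: -44.432 kJ/s
Outlet flows (mol/s): A 5.9388, B 7.1306
Sensible, products 25→133 °C: 243.7 kJ/s
Q = ΔH = -294.89 kJ/s = -294.89 kW
Heat removed = 1061.6 MJ/h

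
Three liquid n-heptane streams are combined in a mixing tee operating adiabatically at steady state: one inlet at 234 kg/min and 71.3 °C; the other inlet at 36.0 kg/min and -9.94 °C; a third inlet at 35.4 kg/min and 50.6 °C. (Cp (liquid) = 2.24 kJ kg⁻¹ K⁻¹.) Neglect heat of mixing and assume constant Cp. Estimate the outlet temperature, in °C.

T_out = 59.3 °C

Energy balance with Q = 0: Σ ṁᵢCp,ᵢ(T_out − Tᵢ) = 0
T_out = Σ ṁᵢCp,ᵢTᵢ / Σ ṁᵢCp,ᵢ
      = 40583 / 684.1 = 59.324 °C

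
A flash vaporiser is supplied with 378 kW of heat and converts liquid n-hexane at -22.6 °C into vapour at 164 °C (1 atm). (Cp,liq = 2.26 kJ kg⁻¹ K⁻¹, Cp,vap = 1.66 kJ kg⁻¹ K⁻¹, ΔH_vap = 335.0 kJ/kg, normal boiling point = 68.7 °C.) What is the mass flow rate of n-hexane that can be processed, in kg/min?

ṁ = 32.4 kg/min

Δh = 2.26×(68.7−-22.6) + 335.0 + 1.66×(164−68.7) = 699.54 kJ/kg
Q = 378 kW = 378 kJ/s = 22680 kJ/min
ṁ = Q/Δh = 22680 / 699.54 = 32.421 kg/min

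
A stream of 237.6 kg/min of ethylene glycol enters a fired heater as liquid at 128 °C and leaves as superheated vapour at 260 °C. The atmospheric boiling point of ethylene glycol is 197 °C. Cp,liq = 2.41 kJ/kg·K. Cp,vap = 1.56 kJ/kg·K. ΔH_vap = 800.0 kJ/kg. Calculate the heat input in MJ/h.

liquid 128→197 °C: 166.29 kJ/kg
vaporisation at 197 °C: 800 kJ/kg
vapour 197→260 °C: 98.28 kJ/kg
Δh = 166.29 + 800 + 98.28 = 1064.6 kJ/kg
Q = ṁ·Δh = 237.6 kg/min × 1064.6 kJ/kg = 252940 kJ/min
|Q| = 4215.7 kW = 15177 MJ/h

Q = 15200 MJ/h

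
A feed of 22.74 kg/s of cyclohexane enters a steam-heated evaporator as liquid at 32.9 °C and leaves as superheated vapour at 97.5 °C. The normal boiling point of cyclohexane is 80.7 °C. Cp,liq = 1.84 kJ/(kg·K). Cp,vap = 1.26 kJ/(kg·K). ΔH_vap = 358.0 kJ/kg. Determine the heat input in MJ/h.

liquid 32.9→80.7 °C: 87.952 kJ/kg
vaporisation at 80.7 °C: 358 kJ/kg
vapour 80.7→97.5 °C: 21.168 kJ/kg
Δh = 87.952 + 358 + 21.168 = 467.12 kJ/kg
Q = ṁ·Δh = 22.74 kg/s × 467.12 kJ/kg = 10622 kJ/s
|Q| = 10622 kW = 38240 MJ/h

Q = 38200 MJ/h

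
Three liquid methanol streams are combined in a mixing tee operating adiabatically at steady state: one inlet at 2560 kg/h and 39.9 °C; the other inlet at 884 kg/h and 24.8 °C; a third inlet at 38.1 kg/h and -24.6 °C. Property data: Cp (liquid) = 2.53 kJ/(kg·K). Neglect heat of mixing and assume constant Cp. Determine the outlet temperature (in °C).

Energy balance with Q = 0: Σ ṁᵢCp,ᵢ(T_out − Tᵢ) = 0
T_out = Σ ṁᵢCp,ᵢTᵢ / Σ ṁᵢCp,ᵢ
      = 311520 / 8809.7 = 35.361 °C

T_out = 35.4 °C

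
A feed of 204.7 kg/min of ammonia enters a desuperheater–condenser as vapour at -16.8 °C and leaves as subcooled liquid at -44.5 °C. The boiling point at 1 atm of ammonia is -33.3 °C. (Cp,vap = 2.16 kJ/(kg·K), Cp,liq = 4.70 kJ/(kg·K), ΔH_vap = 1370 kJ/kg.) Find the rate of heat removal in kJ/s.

vapour -16.8→-33.3 °C: -35.64 kJ/kg
condensation at -33.3 °C: -1370 kJ/kg
liquid -33.3→-44.5 °C: -52.64 kJ/kg
Δh = -35.64 + -1370 + -52.64 = -1458.3 kJ/kg
Q = ṁ·Δh = 204.7 kg/min × -1458.3 kJ/kg = -298510 kJ/min
|Q| = 4975.2 kW

Q_c = 4980 kJ/s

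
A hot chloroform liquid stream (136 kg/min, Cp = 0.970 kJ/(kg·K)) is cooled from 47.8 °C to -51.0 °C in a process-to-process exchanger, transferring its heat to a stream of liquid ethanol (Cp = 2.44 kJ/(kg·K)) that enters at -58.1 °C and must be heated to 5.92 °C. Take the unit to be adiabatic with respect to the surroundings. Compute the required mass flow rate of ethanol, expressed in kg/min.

ṁ_c = 83.4 kg/min

Heat released by hot stream: Q = 136 × 0.970 × (47.8 − -51.0) = 13034 kJ/min
Energy balance on cold side (adiabatic exchanger): Q = ṁ_c·Cp_c·(T_c,out − T_c,in)
ṁ_c = 13034 / [2.44 × (5.92 − -58.1)] = 83.438 kg/min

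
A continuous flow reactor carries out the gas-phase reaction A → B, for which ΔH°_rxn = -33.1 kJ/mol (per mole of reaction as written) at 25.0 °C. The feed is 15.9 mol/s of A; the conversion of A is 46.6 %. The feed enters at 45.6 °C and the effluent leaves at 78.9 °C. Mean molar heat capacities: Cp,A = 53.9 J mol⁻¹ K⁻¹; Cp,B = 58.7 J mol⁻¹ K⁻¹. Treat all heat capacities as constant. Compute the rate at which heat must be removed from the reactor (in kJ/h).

Extent of reaction ξ = 0.466 × 15.9 = 7.4094 mol/s
Reaction term: ξ·ΔH°_rxn = 7.4094 × -33.1 = -245.25 kJ/s
Sensible, feed 45.6→25 °C: -17.654 kJ/s
Outlet flows (mol/s): A 8.4906, B 7.4094
Sensible, products 25→78.9 °C: 48.11 kJ/s
Q = ΔH = -214.8 kJ/s = -214.8 kW
Heat removed = 773260 kJ/h

Q_out = 773000 kJ/h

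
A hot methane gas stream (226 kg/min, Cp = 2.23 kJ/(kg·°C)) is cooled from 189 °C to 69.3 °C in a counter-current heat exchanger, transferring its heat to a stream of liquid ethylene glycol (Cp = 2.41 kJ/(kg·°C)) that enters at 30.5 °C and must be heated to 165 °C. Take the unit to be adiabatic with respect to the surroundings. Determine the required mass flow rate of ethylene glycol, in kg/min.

Heat released by hot stream: Q = 226 × 2.23 × (189 − 69.3) = 60326 kJ/min
Energy balance on cold side (adiabatic exchanger): Q = ṁ_c·Cp_c·(T_c,out − T_c,in)
ṁ_c = 60326 / [2.41 × (165 − 30.5)] = 186.11 kg/min

ṁ_c = 186 kg/min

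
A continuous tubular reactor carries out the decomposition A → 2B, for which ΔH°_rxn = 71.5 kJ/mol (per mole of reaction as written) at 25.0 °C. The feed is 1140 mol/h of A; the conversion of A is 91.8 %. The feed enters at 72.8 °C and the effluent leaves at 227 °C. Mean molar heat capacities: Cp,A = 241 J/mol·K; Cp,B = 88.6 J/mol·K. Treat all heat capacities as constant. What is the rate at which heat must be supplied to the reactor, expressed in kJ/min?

Extent of reaction ξ = 0.918 × 1140 = 1046.5 mol/h
Reaction term: ξ·ΔH°_rxn = 1046.5 × 71.5 = 74826 kJ/h
Sensible, feed 72.8→25 °C: -13133 kJ/h
Outlet flows (mol/h): A 93.48, B 2093
Sensible, products 25→227 °C: 42010 kJ/h
Q = ΔH = 103700 kJ/h = 28.807 kW
Heat supplied = 1728.4 kJ/min

Q_in = 1730 kJ/min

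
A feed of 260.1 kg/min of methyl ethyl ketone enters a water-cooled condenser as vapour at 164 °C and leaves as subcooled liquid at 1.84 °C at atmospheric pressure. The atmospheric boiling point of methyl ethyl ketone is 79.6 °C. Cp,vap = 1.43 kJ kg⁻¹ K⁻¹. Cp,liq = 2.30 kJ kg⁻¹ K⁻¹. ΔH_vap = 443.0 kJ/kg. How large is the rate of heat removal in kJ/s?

Q_c = 3220 kJ/s

vapour 164→79.6 °C: -120.69 kJ/kg
condensation at 79.6 °C: -443 kJ/kg
liquid 79.6→1.84 °C: -178.85 kJ/kg
Δh = -120.69 + -443 + -178.85 = -742.54 kJ/kg
Q = ṁ·Δh = 260.1 kg/min × -742.54 kJ/kg = -193130 kJ/min
|Q| = 3218.9 kW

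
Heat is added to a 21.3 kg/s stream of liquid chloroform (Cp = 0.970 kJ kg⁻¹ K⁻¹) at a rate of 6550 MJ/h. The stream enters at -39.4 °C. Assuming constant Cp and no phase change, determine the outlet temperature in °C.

Q = 6550 MJ/h = 1819.4 kJ/s
ΔT = Q/(ṁ·Cp) = 1819.4/(21.3×0.970) = 88.062 K
T_out = -39.4 + 88.062 = 48.662 °C

T_out = 48.7 °C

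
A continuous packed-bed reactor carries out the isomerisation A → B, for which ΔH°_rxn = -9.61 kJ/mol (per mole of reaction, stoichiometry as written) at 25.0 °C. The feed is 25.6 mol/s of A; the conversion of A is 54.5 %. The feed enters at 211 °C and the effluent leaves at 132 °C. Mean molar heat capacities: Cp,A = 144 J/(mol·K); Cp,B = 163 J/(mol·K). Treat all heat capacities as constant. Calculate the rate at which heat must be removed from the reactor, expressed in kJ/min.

Extent of reaction ξ = 0.545 × 25.6 = 13.952 mol/s
Reaction term: ξ·ΔH°_rxn = 13.952 × -9.61 = -134.08 kJ/s
Sensible, feed 211→25 °C: -685.67 kJ/s
Outlet flows (mol/s): A 11.648, B 13.952
Sensible, products 25→132 °C: 422.81 kJ/s
Q = ΔH = -396.94 kJ/s = -396.94 kW
Heat removed = 23816 kJ/min

Q_out = 23800 kJ/min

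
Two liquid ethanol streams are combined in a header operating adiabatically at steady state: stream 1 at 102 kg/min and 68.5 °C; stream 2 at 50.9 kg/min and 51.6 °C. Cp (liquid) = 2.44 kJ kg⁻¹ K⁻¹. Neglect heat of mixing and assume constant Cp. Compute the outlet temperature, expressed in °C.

T_out = 62.9 °C

Adiabatic, steady state ⇒ Σ ṁᵢCp,ᵢ(T_out − Tᵢ) = 0
T_out = Σ ṁᵢCp,ᵢTᵢ / Σ ṁᵢCp,ᵢ
      = 23457 / 373.08 = 62.874 °C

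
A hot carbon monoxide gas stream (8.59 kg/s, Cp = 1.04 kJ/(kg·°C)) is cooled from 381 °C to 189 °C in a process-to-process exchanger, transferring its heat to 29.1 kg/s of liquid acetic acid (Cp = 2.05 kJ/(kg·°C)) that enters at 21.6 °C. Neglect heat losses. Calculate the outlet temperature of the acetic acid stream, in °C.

T_c,out = 50.4 °C

Heat released by hot stream: Q = 8.59 × 1.04 × (381 − 189) = 1715.3 kJ/s
Energy balance on cold side (adiabatic exchanger): Q = ṁ_c·Cp_c·(T_c,out − T_c,in)
T_c,out = 21.6 + 1715.3/(29.1 × 2.05) = 50.353 °C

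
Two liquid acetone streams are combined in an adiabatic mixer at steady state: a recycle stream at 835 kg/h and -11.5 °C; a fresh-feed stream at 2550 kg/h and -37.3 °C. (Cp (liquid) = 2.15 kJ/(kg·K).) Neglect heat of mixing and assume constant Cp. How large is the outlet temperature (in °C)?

T_out = -30.9 °C

No heat crosses the boundary, so H_out = H_in.
Σ ṁᵢCp,ᵢTᵢ = 835×2.15×-11.5 + 2550×2.15×-37.3 = -225140
Σ ṁᵢCp,ᵢ = 835×2.15 + 2550×2.15 = 7277.8
T_out = -225140 / 7277.8 = -30.936 °C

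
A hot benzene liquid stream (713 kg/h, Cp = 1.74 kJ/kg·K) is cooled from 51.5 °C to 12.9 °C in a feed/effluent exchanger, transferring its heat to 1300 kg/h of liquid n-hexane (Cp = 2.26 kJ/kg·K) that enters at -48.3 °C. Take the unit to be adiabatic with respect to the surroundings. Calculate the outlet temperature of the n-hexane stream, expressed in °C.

T_c,out = -32.0 °C

Heat released by hot stream: Q = 713 × 1.74 × (51.5 − 12.9) = 47888 kJ/h
Energy balance on cold side (adiabatic exchanger): Q = ṁ_c·Cp_c·(T_c,out − T_c,in)
T_c,out = -48.3 + 47888/(1300 × 2.26) = -32 °C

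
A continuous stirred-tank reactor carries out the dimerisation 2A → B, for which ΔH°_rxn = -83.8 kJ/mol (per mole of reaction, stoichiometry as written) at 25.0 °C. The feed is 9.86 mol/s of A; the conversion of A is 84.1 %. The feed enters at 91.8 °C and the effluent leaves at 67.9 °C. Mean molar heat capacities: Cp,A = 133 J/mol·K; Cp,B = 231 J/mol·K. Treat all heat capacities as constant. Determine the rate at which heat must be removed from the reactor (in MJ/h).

Q_out = 1390 MJ/h

Extent of reaction ξ = 0.841 × 9.86 / 2 = 4.1461 mol/s
Reaction term: ξ·ΔH°_rxn = 4.1461 × -83.8 = -347.45 kJ/s
Sensible, feed 91.8→25 °C: -87.6 kJ/s
Outlet flows (mol/s): A 1.5677, B 4.1461
Sensible, products 25→67.9 °C: 50.033 kJ/s
Q = ΔH = -385.01 kJ/s = -385.01 kW
Heat removed = 1386 MJ/h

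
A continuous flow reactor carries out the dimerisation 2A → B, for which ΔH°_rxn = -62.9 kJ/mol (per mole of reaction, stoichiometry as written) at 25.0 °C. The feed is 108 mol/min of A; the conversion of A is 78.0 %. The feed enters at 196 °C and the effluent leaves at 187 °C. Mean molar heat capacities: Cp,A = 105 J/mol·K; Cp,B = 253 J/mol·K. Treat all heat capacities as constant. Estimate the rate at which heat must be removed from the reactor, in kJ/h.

Q_out = 147000 kJ/h

Extent of reaction ξ = 0.780 × 108 / 2 = 42.12 mol/min
Reaction term: ξ·ΔH°_rxn = 42.12 × -62.9 = -2649.3 kJ/min
Sensible, feed 196→25 °C: -1939.1 kJ/min
Outlet flows (mol/min): A 23.76, B 42.12
Sensible, products 25→187 °C: 2130.5 kJ/min
Q = ΔH = -2458 kJ/min = -40.967 kW
Heat removed = 147480 kJ/h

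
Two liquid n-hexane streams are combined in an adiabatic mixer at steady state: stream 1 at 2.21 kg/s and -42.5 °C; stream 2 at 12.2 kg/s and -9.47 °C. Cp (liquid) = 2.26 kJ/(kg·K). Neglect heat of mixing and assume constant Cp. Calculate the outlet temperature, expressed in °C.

T_out = -14.5 °C

Energy balance with Q = 0: Σ ṁᵢCp,ᵢ(T_out − Tᵢ) = 0
T_out = Σ ṁᵢCp,ᵢTᵢ / Σ ṁᵢCp,ᵢ
      = -473.38 / 32.567 = -14.536 °C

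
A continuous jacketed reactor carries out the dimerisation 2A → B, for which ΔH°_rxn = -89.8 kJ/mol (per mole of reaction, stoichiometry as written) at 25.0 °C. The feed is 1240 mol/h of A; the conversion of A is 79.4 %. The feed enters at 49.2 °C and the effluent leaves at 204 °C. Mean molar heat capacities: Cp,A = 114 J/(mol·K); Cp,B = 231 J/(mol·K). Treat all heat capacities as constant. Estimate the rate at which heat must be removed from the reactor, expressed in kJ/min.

Q_out = 368 kJ/min

Extent of reaction ξ = 0.794 × 1240 / 2 = 492.28 mol/h
Reaction term: ξ·ΔH°_rxn = 492.28 × -89.8 = -44207 kJ/h
Sensible, feed 49.2→25 °C: -3420.9 kJ/h
Outlet flows (mol/h): A 255.44, B 492.28
Sensible, products 25→204 °C: 25568 kJ/h
Q = ΔH = -22060 kJ/h = -6.1277 kW
Heat removed = 367.66 kJ/min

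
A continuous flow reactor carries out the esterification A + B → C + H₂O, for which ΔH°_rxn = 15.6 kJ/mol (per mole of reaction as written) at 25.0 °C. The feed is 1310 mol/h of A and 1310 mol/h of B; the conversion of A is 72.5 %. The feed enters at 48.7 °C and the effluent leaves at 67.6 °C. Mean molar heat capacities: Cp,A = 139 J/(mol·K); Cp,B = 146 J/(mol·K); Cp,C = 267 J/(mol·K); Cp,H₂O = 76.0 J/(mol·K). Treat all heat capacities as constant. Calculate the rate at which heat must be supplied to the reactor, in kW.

Q_in = 6.73 kW

Extent of reaction ξ = 0.725 × 1310 = 949.75 mol/h
Reaction term: ξ·ΔH°_rxn = 949.75 × 15.6 = 14816 kJ/h
Sensible, feed 48.7→25 °C: -8848.4 kJ/h
Outlet flows (mol/h): A 360.25, B 360.25, C 949.75, H₂O 949.75
Sensible, products 25→67.6 °C: 18251 kJ/h
Q = ΔH = 24219 kJ/h = 6.7275 kW
Heat supplied = 6.7275 kW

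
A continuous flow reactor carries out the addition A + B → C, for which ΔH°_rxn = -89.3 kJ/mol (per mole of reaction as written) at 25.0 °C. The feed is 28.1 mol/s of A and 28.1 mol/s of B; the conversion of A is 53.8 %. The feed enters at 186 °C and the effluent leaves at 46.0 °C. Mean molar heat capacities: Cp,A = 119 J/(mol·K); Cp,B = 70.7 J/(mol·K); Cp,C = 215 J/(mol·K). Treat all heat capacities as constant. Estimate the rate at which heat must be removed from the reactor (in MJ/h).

Extent of reaction ξ = 0.538 × 28.1 = 15.118 mol/s
Reaction term: ξ·ΔH°_rxn = 15.118 × -89.3 = -1350 kJ/s
Sensible, feed 186→25 °C: -858.22 kJ/s
Outlet flows (mol/s): A 12.982, B 12.982, C 15.118
Sensible, products 25→46.0 °C: 119.97 kJ/s
Q = ΔH = -2088.3 kJ/s = -2088.3 kW
Heat removed = 7517.8 MJ/h

Q_out = 7520 MJ/h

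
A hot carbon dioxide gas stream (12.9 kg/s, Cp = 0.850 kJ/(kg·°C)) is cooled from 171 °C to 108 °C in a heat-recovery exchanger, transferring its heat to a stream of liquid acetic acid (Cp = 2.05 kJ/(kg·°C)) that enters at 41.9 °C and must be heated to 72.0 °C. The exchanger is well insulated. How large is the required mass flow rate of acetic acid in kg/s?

Heat released by hot stream: Q = 12.9 × 0.850 × (171 − 108) = 690.79 kJ/s
Energy balance on cold side (adiabatic exchanger): Q = ṁ_c·Cp_c·(T_c,out − T_c,in)
ṁ_c = 690.79 / [2.05 × (72.0 − 41.9)] = 11.195 kg/s

ṁ_c = 11.2 kg/s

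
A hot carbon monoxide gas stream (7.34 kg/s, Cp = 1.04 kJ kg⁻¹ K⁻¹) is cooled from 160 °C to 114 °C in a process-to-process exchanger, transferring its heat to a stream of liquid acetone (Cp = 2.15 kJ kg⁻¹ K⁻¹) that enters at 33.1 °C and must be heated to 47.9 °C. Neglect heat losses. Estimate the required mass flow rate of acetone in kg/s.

ṁ_c = 11.0 kg/s

Heat released by hot stream: Q = 7.34 × 1.04 × (160 − 114) = 351.15 kJ/s
Energy balance on cold side (adiabatic exchanger): Q = ṁ_c·Cp_c·(T_c,out − T_c,in)
ṁ_c = 351.15 / [2.15 × (47.9 − 33.1)] = 11.035 kg/s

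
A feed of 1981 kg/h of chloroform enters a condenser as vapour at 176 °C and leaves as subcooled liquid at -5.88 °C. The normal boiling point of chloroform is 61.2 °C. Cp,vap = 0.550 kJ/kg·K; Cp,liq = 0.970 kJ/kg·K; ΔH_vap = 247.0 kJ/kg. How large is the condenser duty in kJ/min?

Q_c = 12400 kJ/min

vapour 176→61.2 °C: -63.14 kJ/kg
condensation at 61.2 °C: -247 kJ/kg
liquid 61.2→-5.88 °C: -65.068 kJ/kg
Δh = -63.14 + -247 + -65.068 = -375.21 kJ/kg
Q = ṁ·Δh = 1981 kg/h × -375.21 kJ/kg = -743290 kJ/h
|Q| = 206.47 kW = 12388 kJ/min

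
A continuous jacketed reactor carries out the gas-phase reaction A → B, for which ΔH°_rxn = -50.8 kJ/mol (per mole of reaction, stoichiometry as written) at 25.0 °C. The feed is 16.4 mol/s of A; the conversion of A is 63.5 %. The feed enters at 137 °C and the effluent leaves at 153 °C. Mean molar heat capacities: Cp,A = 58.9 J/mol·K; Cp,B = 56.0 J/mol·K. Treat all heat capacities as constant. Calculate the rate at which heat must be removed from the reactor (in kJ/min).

Extent of reaction ξ = 0.635 × 16.4 = 10.414 mol/s
Reaction term: ξ·ΔH°_rxn = 10.414 × -50.8 = -529.03 kJ/s
Sensible, feed 137→25 °C: -108.19 kJ/s
Outlet flows (mol/s): A 5.986, B 10.414
Sensible, products 25→153 °C: 119.78 kJ/s
Q = ΔH = -517.44 kJ/s = -517.44 kW
Heat removed = 31046 kJ/min

Q_out = 31000 kJ/min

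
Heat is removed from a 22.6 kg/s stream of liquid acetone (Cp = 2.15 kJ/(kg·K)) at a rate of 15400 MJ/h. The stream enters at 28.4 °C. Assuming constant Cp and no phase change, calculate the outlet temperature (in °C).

Q = 15400 MJ/h = 4277.8 kJ/s
ΔT = Q/(ṁ·Cp) = 4277.8/(22.6×2.15) = 88.038 K
T_out = 28.4 − 88.038 = -59.638 °C

T_out = -59.6 °C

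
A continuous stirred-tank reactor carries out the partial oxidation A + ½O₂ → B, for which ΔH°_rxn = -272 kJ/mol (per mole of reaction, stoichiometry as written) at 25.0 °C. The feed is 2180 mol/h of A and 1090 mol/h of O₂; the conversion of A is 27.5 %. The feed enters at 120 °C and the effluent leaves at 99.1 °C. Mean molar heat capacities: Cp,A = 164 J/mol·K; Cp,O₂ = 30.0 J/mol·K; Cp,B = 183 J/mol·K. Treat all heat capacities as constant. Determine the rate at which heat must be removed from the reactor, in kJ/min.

Extent of reaction ξ = 0.275 × 2180 = 599.5 mol/h
Reaction term: ξ·ΔH°_rxn = 599.5 × -272 = -163060 kJ/h
Sensible, feed 120→25 °C: -37071 kJ/h
Outlet flows (mol/h): A 1580.5, O₂ 790.25, B 599.5
Sensible, products 25→99.1 °C: 29093 kJ/h
Q = ΔH = -171040 kJ/h = -47.512 kW
Heat removed = 2850.7 kJ/min

Q_out = 2850 kJ/min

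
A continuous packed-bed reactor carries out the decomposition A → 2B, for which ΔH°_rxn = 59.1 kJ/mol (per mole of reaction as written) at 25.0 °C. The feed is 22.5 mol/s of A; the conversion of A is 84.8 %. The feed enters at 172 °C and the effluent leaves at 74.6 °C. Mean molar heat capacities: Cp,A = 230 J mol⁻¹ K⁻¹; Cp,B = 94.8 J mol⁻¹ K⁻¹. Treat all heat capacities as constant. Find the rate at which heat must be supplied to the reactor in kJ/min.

Extent of reaction ξ = 0.848 × 22.5 = 19.08 mol/s
Reaction term: ξ·ΔH°_rxn = 19.08 × 59.1 = 1127.6 kJ/s
Sensible, feed 172→25 °C: -760.73 kJ/s
Outlet flows (mol/s): A 3.42, B 38.16
Sensible, products 25→74.6 °C: 218.45 kJ/s
Q = ΔH = 585.35 kJ/s = 585.35 kW
Heat supplied = 35121 kJ/min

Q_in = 35100 kJ/min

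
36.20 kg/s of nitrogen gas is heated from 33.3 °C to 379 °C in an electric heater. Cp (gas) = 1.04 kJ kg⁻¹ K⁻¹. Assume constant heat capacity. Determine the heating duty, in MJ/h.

Q = 46900 MJ/h

Q = ṁ·Cp·ΔT = 36.20 × 1.04 × (379 − 33.3) = 13015 kJ/s
Heating duty = 46854 MJ/h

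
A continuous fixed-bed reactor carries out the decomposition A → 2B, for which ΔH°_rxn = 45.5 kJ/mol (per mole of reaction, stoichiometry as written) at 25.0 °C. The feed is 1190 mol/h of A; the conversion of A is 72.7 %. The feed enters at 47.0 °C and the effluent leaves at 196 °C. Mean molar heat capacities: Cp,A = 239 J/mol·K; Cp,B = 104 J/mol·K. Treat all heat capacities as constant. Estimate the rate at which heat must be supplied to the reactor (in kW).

Q_in = 21.4 kW

Extent of reaction ξ = 0.727 × 1190 = 865.13 mol/h
Reaction term: ξ·ΔH°_rxn = 865.13 × 45.5 = 39363 kJ/h
Sensible, feed 47.0→25 °C: -6257 kJ/h
Outlet flows (mol/h): A 324.87, B 1730.3
Sensible, products 25→196 °C: 44048 kJ/h
Q = ΔH = 77154 kJ/h = 21.432 kW
Heat supplied = 21.432 kW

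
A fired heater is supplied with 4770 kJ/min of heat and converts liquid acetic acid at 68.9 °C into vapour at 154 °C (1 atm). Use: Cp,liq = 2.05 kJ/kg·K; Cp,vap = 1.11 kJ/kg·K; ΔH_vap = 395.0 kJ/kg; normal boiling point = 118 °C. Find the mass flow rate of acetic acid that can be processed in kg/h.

ṁ = 534 kg/h

Δh = 2.05×(118−68.9) + 395.0 + 1.11×(154−118) = 535.62 kJ/kg
Q = 4770 kJ/min = 79.5 kJ/s = 286200 kJ/h
ṁ = Q/Δh = 286200 / 535.62 = 534.34 kg/h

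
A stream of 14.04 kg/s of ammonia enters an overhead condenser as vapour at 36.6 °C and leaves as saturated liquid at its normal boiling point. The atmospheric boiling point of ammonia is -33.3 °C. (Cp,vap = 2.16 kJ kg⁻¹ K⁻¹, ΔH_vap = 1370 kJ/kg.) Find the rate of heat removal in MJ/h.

vapour 36.6→-33.3 °C: -150.98 kJ/kg
condensation at -33.3 °C: -1370 kJ/kg
Δh = -150.98 + -1370 = -1521 kJ/kg
Q = ṁ·Δh = 14.04 kg/s × -1521 kJ/kg = -21355 kJ/s
|Q| = 21355 kW = 76877 MJ/h

Q_c = 76900 MJ/h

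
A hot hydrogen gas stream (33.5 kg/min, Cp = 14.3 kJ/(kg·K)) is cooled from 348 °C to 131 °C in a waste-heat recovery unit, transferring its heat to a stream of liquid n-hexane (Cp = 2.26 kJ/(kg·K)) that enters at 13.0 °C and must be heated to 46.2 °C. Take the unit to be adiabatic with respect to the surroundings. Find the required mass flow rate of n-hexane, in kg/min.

ṁ_c = 1390 kg/min

Heat released by hot stream: Q = 33.5 × 14.3 × (348 − 131) = 103950 kJ/min
Energy balance on cold side (adiabatic exchanger): Q = ṁ_c·Cp_c·(T_c,out − T_c,in)
ṁ_c = 103950 / [2.26 × (46.2 − 13.0)] = 1385.5 kg/min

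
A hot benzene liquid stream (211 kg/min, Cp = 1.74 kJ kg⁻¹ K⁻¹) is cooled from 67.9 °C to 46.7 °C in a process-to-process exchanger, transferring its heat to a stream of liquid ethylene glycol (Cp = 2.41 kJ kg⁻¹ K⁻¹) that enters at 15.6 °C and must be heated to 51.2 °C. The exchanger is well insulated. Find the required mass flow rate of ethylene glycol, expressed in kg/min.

ṁ_c = 90.7 kg/min

Heat released by hot stream: Q = 211 × 1.74 × (67.9 − 46.7) = 7783.4 kJ/min
Energy balance on cold side (adiabatic exchanger): Q = ṁ_c·Cp_c·(T_c,out − T_c,in)
ṁ_c = 7783.4 / [2.41 × (51.2 − 15.6)] = 90.719 kg/min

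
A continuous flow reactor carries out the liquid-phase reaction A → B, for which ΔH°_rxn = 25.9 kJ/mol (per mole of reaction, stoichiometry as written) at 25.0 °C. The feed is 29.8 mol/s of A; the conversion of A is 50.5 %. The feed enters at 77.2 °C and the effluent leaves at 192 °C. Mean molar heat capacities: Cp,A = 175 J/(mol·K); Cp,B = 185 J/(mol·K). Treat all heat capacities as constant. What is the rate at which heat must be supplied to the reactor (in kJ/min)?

Extent of reaction ξ = 0.505 × 29.8 = 15.049 mol/s
Reaction term: ξ·ΔH°_rxn = 15.049 × 25.9 = 389.77 kJ/s
Sensible, feed 77.2→25 °C: -272.22 kJ/s
Outlet flows (mol/s): A 14.751, B 15.049
Sensible, products 25→192 °C: 896.04 kJ/s
Q = ΔH = 1013.6 kJ/s = 1013.6 kW
Heat supplied = 60815 kJ/min

Q_in = 60800 kJ/min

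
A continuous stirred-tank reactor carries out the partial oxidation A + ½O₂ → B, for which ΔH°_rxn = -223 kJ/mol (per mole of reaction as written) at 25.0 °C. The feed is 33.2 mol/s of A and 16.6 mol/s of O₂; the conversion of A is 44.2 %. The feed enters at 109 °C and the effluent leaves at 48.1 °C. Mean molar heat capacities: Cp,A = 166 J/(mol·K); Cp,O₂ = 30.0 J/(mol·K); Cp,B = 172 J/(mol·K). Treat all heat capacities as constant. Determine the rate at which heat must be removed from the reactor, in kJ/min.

Q_out = 218000 kJ/min

Extent of reaction ξ = 0.442 × 33.2 = 14.674 mol/s
Reaction term: ξ·ΔH°_rxn = 14.674 × -223 = -3272.4 kJ/s
Sensible, feed 109→25 °C: -504.77 kJ/s
Outlet flows (mol/s): A 18.526, O₂ 9.2628, B 14.674
Sensible, products 25→48.1 °C: 135.76 kJ/s
Q = ΔH = -3641.4 kJ/s = -3641.4 kW
Heat removed = 218480 kJ/min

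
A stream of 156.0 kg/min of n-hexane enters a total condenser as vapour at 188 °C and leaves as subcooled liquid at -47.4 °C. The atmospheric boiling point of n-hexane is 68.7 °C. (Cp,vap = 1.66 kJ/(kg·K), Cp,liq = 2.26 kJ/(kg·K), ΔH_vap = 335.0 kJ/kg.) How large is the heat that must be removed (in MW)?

Q_c = 2.07 MW

vapour 188→68.7 °C: -198.04 kJ/kg
condensation at 68.7 °C: -335 kJ/kg
liquid 68.7→-47.4 °C: -262.39 kJ/kg
Δh = -198.04 + -335 + -262.39 = -795.42 kJ/kg
Q = ṁ·Δh = 156.0 kg/min × -795.42 kJ/kg = -124090 kJ/min
|Q| = 2068.1 kW = 2.0681 MW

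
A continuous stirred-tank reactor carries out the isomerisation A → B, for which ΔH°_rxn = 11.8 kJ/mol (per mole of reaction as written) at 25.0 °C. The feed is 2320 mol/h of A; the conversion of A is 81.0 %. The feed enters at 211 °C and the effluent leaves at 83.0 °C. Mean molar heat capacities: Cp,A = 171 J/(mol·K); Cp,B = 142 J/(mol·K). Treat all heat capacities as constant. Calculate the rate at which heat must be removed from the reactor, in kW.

Q_out = 8.82 kW

Extent of reaction ξ = 0.810 × 2320 = 1879.2 mol/h
Reaction term: ξ·ΔH°_rxn = 1879.2 × 11.8 = 22175 kJ/h
Sensible, feed 211→25 °C: -73790 kJ/h
Outlet flows (mol/h): A 440.8, B 1879.2
Sensible, products 25→83.0 °C: 19849 kJ/h
Q = ΔH = -31766 kJ/h = -8.824 kW
Heat removed = 8.824 kW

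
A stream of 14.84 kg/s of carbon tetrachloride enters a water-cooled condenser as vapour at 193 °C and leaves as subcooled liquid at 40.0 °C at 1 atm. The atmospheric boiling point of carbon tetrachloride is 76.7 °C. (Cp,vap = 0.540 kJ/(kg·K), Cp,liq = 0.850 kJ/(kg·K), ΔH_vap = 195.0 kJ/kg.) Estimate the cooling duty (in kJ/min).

vapour 193→76.7 °C: -62.802 kJ/kg
condensation at 76.7 °C: -195 kJ/kg
liquid 76.7→40.0 °C: -31.195 kJ/kg
Δh = -62.802 + -195 + -31.195 = -289 kJ/kg
Q = ṁ·Δh = 14.84 kg/s × -289 kJ/kg = -4288.7 kJ/s
|Q| = 4288.7 kW = 257320 kJ/min

Q_c = 257000 kJ/min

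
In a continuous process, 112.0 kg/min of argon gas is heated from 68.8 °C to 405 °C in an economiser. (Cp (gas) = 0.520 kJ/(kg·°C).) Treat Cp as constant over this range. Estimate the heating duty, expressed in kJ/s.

Q = 326 kJ/s

Q = ṁ·Cp·ΔT = 112.0 × 0.520 × (405 − 68.8) = 19580 kJ/min
Converting: 19580 / 60 s = 326.34 kW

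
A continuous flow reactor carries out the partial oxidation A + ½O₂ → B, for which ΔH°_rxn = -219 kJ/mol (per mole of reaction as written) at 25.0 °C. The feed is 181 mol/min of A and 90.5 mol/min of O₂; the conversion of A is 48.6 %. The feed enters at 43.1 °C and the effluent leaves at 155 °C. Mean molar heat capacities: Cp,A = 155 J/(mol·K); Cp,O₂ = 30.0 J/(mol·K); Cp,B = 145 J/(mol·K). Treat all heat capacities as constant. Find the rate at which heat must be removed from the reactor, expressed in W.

Q_out = 268000 W

Extent of reaction ξ = 0.486 × 181 = 87.966 mol/min
Reaction term: ξ·ΔH°_rxn = 87.966 × -219 = -19265 kJ/min
Sensible, feed 43.1→25 °C: -556.94 kJ/min
Outlet flows (mol/min): A 93.034, O₂ 46.517, B 87.966
Sensible, products 25→155 °C: 3714.2 kJ/min
Q = ΔH = -16107 kJ/min = -268.45 kW
Heat removed = 268450 W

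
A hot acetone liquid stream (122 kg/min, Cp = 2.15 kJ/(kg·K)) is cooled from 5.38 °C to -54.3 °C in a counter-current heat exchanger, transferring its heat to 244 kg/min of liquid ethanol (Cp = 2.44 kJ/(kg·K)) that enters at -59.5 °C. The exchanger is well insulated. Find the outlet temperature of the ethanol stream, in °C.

T_c,out = -33.2 °C

Heat released by hot stream: Q = 122 × 2.15 × (5.38 − -54.3) = 15654 kJ/min
Energy balance on cold side (adiabatic exchanger): Q = ṁ_c·Cp_c·(T_c,out − T_c,in)
T_c,out = -59.5 + 15654/(244 × 2.44) = -33.207 °C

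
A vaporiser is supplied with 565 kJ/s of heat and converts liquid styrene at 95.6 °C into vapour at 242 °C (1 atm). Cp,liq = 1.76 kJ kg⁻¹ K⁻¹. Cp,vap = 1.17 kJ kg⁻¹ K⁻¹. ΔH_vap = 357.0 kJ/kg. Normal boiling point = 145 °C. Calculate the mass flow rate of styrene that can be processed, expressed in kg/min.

Δh = 1.76×(145−95.6) + 357.0 + 1.17×(242−145) = 557.43 kJ/kg
Q = 565 kJ/s = 565 kJ/s = 33900 kJ/min
ṁ = Q/Δh = 33900 / 557.43 = 60.814 kg/min

ṁ = 60.8 kg/min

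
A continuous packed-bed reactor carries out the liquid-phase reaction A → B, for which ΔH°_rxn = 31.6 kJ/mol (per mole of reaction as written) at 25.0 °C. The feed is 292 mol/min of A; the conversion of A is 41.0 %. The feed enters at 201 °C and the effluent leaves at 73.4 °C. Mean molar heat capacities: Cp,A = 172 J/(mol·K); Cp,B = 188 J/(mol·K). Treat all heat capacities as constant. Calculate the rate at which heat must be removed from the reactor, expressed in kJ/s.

Q_out = 42.2 kJ/s

Extent of reaction ξ = 0.410 × 292 = 119.72 mol/min
Reaction term: ξ·ΔH°_rxn = 119.72 × 31.6 = 3783.2 kJ/min
Sensible, feed 201→25 °C: -8839.4 kJ/min
Outlet flows (mol/min): A 172.28, B 119.72
Sensible, products 25→73.4 °C: 2523.6 kJ/min
Q = ΔH = -2532.7 kJ/min = -42.212 kW
Heat removed = 42.212 kJ/s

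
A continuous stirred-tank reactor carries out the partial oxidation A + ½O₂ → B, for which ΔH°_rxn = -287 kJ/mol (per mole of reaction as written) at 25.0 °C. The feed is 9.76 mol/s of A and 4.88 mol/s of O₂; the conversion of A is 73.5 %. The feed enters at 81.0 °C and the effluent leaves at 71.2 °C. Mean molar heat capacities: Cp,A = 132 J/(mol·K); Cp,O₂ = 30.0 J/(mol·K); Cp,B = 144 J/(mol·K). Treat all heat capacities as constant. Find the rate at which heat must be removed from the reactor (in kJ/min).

Q_out = 124000 kJ/min

Extent of reaction ξ = 0.735 × 9.76 = 7.1736 mol/s
Reaction term: ξ·ΔH°_rxn = 7.1736 × -287 = -2058.8 kJ/s
Sensible, feed 81.0→25 °C: -80.344 kJ/s
Outlet flows (mol/s): A 2.5864, O₂ 1.2932, B 7.1736
Sensible, products 25→71.2 °C: 65.29 kJ/s
Q = ΔH = -2073.9 kJ/s = -2073.9 kW
Heat removed = 124430 kJ/min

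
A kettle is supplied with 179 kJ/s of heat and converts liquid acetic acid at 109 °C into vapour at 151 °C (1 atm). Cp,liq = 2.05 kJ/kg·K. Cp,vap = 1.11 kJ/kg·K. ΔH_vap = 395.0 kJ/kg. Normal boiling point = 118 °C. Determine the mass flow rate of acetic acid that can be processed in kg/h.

Δh = 2.05×(118−109) + 395.0 + 1.11×(151−118) = 450.08 kJ/kg
Q = 179 kJ/s = 179 kJ/s = 644400 kJ/h
ṁ = Q/Δh = 644400 / 450.08 = 1431.7 kg/h

ṁ = 1430 kg/h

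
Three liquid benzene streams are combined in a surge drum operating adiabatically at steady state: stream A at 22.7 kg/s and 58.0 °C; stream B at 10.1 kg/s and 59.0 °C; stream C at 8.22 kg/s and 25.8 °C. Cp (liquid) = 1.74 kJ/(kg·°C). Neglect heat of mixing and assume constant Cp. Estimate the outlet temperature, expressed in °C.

T_out = 51.8 °C

Adiabatic, steady state ⇒ Σ ṁᵢCp,ᵢ(T_out − Tᵢ) = 0
T_out = Σ ṁᵢCp,ᵢTᵢ / Σ ṁᵢCp,ᵢ
      = 3696.8 / 71.375 = 51.794 °C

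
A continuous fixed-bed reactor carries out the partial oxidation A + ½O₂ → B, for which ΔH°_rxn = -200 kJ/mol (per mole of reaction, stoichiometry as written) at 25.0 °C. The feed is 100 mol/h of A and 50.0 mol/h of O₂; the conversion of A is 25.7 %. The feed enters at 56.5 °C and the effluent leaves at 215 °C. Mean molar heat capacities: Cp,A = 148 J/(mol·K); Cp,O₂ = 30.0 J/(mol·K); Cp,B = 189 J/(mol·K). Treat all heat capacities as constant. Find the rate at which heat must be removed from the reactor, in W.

Q_out = 675 W

Extent of reaction ξ = 0.257 × 100 = 25.7 mol/h
Reaction term: ξ·ΔH°_rxn = 25.7 × -200 = -5140 kJ/h
Sensible, feed 56.5→25 °C: -513.45 kJ/h
Outlet flows (mol/h): A 74.3, O₂ 37.15, B 25.7
Sensible, products 25→215 °C: 3224 kJ/h
Q = ΔH = -2429.5 kJ/h = -0.67486 kW
Heat removed = 674.86 W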